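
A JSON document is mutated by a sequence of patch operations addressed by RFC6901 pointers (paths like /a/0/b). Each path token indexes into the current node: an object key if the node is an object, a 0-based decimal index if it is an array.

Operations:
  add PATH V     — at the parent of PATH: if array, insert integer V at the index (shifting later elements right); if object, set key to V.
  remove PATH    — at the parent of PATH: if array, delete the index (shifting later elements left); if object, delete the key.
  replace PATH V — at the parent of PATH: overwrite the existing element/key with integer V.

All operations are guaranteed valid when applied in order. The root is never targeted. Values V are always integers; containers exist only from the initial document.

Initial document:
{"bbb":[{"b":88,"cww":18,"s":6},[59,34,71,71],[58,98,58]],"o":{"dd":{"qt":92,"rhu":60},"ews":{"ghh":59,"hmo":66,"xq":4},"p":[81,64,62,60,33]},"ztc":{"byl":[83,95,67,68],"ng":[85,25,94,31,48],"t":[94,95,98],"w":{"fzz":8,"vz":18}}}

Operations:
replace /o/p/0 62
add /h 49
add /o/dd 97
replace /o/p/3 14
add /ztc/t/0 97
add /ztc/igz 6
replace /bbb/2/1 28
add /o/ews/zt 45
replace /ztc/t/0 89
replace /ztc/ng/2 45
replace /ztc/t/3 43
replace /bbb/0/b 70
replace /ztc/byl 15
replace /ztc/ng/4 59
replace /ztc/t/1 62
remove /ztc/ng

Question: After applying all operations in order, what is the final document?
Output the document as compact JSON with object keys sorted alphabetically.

After op 1 (replace /o/p/0 62): {"bbb":[{"b":88,"cww":18,"s":6},[59,34,71,71],[58,98,58]],"o":{"dd":{"qt":92,"rhu":60},"ews":{"ghh":59,"hmo":66,"xq":4},"p":[62,64,62,60,33]},"ztc":{"byl":[83,95,67,68],"ng":[85,25,94,31,48],"t":[94,95,98],"w":{"fzz":8,"vz":18}}}
After op 2 (add /h 49): {"bbb":[{"b":88,"cww":18,"s":6},[59,34,71,71],[58,98,58]],"h":49,"o":{"dd":{"qt":92,"rhu":60},"ews":{"ghh":59,"hmo":66,"xq":4},"p":[62,64,62,60,33]},"ztc":{"byl":[83,95,67,68],"ng":[85,25,94,31,48],"t":[94,95,98],"w":{"fzz":8,"vz":18}}}
After op 3 (add /o/dd 97): {"bbb":[{"b":88,"cww":18,"s":6},[59,34,71,71],[58,98,58]],"h":49,"o":{"dd":97,"ews":{"ghh":59,"hmo":66,"xq":4},"p":[62,64,62,60,33]},"ztc":{"byl":[83,95,67,68],"ng":[85,25,94,31,48],"t":[94,95,98],"w":{"fzz":8,"vz":18}}}
After op 4 (replace /o/p/3 14): {"bbb":[{"b":88,"cww":18,"s":6},[59,34,71,71],[58,98,58]],"h":49,"o":{"dd":97,"ews":{"ghh":59,"hmo":66,"xq":4},"p":[62,64,62,14,33]},"ztc":{"byl":[83,95,67,68],"ng":[85,25,94,31,48],"t":[94,95,98],"w":{"fzz":8,"vz":18}}}
After op 5 (add /ztc/t/0 97): {"bbb":[{"b":88,"cww":18,"s":6},[59,34,71,71],[58,98,58]],"h":49,"o":{"dd":97,"ews":{"ghh":59,"hmo":66,"xq":4},"p":[62,64,62,14,33]},"ztc":{"byl":[83,95,67,68],"ng":[85,25,94,31,48],"t":[97,94,95,98],"w":{"fzz":8,"vz":18}}}
After op 6 (add /ztc/igz 6): {"bbb":[{"b":88,"cww":18,"s":6},[59,34,71,71],[58,98,58]],"h":49,"o":{"dd":97,"ews":{"ghh":59,"hmo":66,"xq":4},"p":[62,64,62,14,33]},"ztc":{"byl":[83,95,67,68],"igz":6,"ng":[85,25,94,31,48],"t":[97,94,95,98],"w":{"fzz":8,"vz":18}}}
After op 7 (replace /bbb/2/1 28): {"bbb":[{"b":88,"cww":18,"s":6},[59,34,71,71],[58,28,58]],"h":49,"o":{"dd":97,"ews":{"ghh":59,"hmo":66,"xq":4},"p":[62,64,62,14,33]},"ztc":{"byl":[83,95,67,68],"igz":6,"ng":[85,25,94,31,48],"t":[97,94,95,98],"w":{"fzz":8,"vz":18}}}
After op 8 (add /o/ews/zt 45): {"bbb":[{"b":88,"cww":18,"s":6},[59,34,71,71],[58,28,58]],"h":49,"o":{"dd":97,"ews":{"ghh":59,"hmo":66,"xq":4,"zt":45},"p":[62,64,62,14,33]},"ztc":{"byl":[83,95,67,68],"igz":6,"ng":[85,25,94,31,48],"t":[97,94,95,98],"w":{"fzz":8,"vz":18}}}
After op 9 (replace /ztc/t/0 89): {"bbb":[{"b":88,"cww":18,"s":6},[59,34,71,71],[58,28,58]],"h":49,"o":{"dd":97,"ews":{"ghh":59,"hmo":66,"xq":4,"zt":45},"p":[62,64,62,14,33]},"ztc":{"byl":[83,95,67,68],"igz":6,"ng":[85,25,94,31,48],"t":[89,94,95,98],"w":{"fzz":8,"vz":18}}}
After op 10 (replace /ztc/ng/2 45): {"bbb":[{"b":88,"cww":18,"s":6},[59,34,71,71],[58,28,58]],"h":49,"o":{"dd":97,"ews":{"ghh":59,"hmo":66,"xq":4,"zt":45},"p":[62,64,62,14,33]},"ztc":{"byl":[83,95,67,68],"igz":6,"ng":[85,25,45,31,48],"t":[89,94,95,98],"w":{"fzz":8,"vz":18}}}
After op 11 (replace /ztc/t/3 43): {"bbb":[{"b":88,"cww":18,"s":6},[59,34,71,71],[58,28,58]],"h":49,"o":{"dd":97,"ews":{"ghh":59,"hmo":66,"xq":4,"zt":45},"p":[62,64,62,14,33]},"ztc":{"byl":[83,95,67,68],"igz":6,"ng":[85,25,45,31,48],"t":[89,94,95,43],"w":{"fzz":8,"vz":18}}}
After op 12 (replace /bbb/0/b 70): {"bbb":[{"b":70,"cww":18,"s":6},[59,34,71,71],[58,28,58]],"h":49,"o":{"dd":97,"ews":{"ghh":59,"hmo":66,"xq":4,"zt":45},"p":[62,64,62,14,33]},"ztc":{"byl":[83,95,67,68],"igz":6,"ng":[85,25,45,31,48],"t":[89,94,95,43],"w":{"fzz":8,"vz":18}}}
After op 13 (replace /ztc/byl 15): {"bbb":[{"b":70,"cww":18,"s":6},[59,34,71,71],[58,28,58]],"h":49,"o":{"dd":97,"ews":{"ghh":59,"hmo":66,"xq":4,"zt":45},"p":[62,64,62,14,33]},"ztc":{"byl":15,"igz":6,"ng":[85,25,45,31,48],"t":[89,94,95,43],"w":{"fzz":8,"vz":18}}}
After op 14 (replace /ztc/ng/4 59): {"bbb":[{"b":70,"cww":18,"s":6},[59,34,71,71],[58,28,58]],"h":49,"o":{"dd":97,"ews":{"ghh":59,"hmo":66,"xq":4,"zt":45},"p":[62,64,62,14,33]},"ztc":{"byl":15,"igz":6,"ng":[85,25,45,31,59],"t":[89,94,95,43],"w":{"fzz":8,"vz":18}}}
After op 15 (replace /ztc/t/1 62): {"bbb":[{"b":70,"cww":18,"s":6},[59,34,71,71],[58,28,58]],"h":49,"o":{"dd":97,"ews":{"ghh":59,"hmo":66,"xq":4,"zt":45},"p":[62,64,62,14,33]},"ztc":{"byl":15,"igz":6,"ng":[85,25,45,31,59],"t":[89,62,95,43],"w":{"fzz":8,"vz":18}}}
After op 16 (remove /ztc/ng): {"bbb":[{"b":70,"cww":18,"s":6},[59,34,71,71],[58,28,58]],"h":49,"o":{"dd":97,"ews":{"ghh":59,"hmo":66,"xq":4,"zt":45},"p":[62,64,62,14,33]},"ztc":{"byl":15,"igz":6,"t":[89,62,95,43],"w":{"fzz":8,"vz":18}}}

Answer: {"bbb":[{"b":70,"cww":18,"s":6},[59,34,71,71],[58,28,58]],"h":49,"o":{"dd":97,"ews":{"ghh":59,"hmo":66,"xq":4,"zt":45},"p":[62,64,62,14,33]},"ztc":{"byl":15,"igz":6,"t":[89,62,95,43],"w":{"fzz":8,"vz":18}}}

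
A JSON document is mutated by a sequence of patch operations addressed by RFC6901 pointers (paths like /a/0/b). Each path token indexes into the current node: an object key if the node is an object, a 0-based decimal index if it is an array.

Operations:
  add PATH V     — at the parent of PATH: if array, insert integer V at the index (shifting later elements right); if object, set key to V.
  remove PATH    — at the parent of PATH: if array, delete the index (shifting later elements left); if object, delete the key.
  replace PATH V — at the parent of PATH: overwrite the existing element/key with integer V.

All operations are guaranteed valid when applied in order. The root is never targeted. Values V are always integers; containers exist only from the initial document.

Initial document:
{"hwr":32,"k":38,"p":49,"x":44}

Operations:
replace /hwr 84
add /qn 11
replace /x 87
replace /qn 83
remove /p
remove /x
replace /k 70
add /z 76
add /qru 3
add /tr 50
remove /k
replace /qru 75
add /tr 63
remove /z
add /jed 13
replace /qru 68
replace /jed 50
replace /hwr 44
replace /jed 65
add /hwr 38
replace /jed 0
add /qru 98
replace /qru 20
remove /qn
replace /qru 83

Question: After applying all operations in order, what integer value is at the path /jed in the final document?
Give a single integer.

Answer: 0

Derivation:
After op 1 (replace /hwr 84): {"hwr":84,"k":38,"p":49,"x":44}
After op 2 (add /qn 11): {"hwr":84,"k":38,"p":49,"qn":11,"x":44}
After op 3 (replace /x 87): {"hwr":84,"k":38,"p":49,"qn":11,"x":87}
After op 4 (replace /qn 83): {"hwr":84,"k":38,"p":49,"qn":83,"x":87}
After op 5 (remove /p): {"hwr":84,"k":38,"qn":83,"x":87}
After op 6 (remove /x): {"hwr":84,"k":38,"qn":83}
After op 7 (replace /k 70): {"hwr":84,"k":70,"qn":83}
After op 8 (add /z 76): {"hwr":84,"k":70,"qn":83,"z":76}
After op 9 (add /qru 3): {"hwr":84,"k":70,"qn":83,"qru":3,"z":76}
After op 10 (add /tr 50): {"hwr":84,"k":70,"qn":83,"qru":3,"tr":50,"z":76}
After op 11 (remove /k): {"hwr":84,"qn":83,"qru":3,"tr":50,"z":76}
After op 12 (replace /qru 75): {"hwr":84,"qn":83,"qru":75,"tr":50,"z":76}
After op 13 (add /tr 63): {"hwr":84,"qn":83,"qru":75,"tr":63,"z":76}
After op 14 (remove /z): {"hwr":84,"qn":83,"qru":75,"tr":63}
After op 15 (add /jed 13): {"hwr":84,"jed":13,"qn":83,"qru":75,"tr":63}
After op 16 (replace /qru 68): {"hwr":84,"jed":13,"qn":83,"qru":68,"tr":63}
After op 17 (replace /jed 50): {"hwr":84,"jed":50,"qn":83,"qru":68,"tr":63}
After op 18 (replace /hwr 44): {"hwr":44,"jed":50,"qn":83,"qru":68,"tr":63}
After op 19 (replace /jed 65): {"hwr":44,"jed":65,"qn":83,"qru":68,"tr":63}
After op 20 (add /hwr 38): {"hwr":38,"jed":65,"qn":83,"qru":68,"tr":63}
After op 21 (replace /jed 0): {"hwr":38,"jed":0,"qn":83,"qru":68,"tr":63}
After op 22 (add /qru 98): {"hwr":38,"jed":0,"qn":83,"qru":98,"tr":63}
After op 23 (replace /qru 20): {"hwr":38,"jed":0,"qn":83,"qru":20,"tr":63}
After op 24 (remove /qn): {"hwr":38,"jed":0,"qru":20,"tr":63}
After op 25 (replace /qru 83): {"hwr":38,"jed":0,"qru":83,"tr":63}
Value at /jed: 0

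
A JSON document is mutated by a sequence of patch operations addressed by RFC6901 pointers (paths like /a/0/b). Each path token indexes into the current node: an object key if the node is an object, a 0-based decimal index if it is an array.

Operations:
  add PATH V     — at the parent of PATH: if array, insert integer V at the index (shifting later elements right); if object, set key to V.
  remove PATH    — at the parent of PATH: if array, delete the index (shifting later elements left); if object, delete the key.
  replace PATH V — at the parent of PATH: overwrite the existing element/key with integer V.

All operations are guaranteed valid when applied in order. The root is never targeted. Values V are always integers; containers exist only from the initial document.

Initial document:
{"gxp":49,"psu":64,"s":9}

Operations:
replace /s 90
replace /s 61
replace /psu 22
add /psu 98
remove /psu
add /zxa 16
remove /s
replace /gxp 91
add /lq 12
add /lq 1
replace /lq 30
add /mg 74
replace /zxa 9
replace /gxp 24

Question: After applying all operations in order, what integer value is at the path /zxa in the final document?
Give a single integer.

After op 1 (replace /s 90): {"gxp":49,"psu":64,"s":90}
After op 2 (replace /s 61): {"gxp":49,"psu":64,"s":61}
After op 3 (replace /psu 22): {"gxp":49,"psu":22,"s":61}
After op 4 (add /psu 98): {"gxp":49,"psu":98,"s":61}
After op 5 (remove /psu): {"gxp":49,"s":61}
After op 6 (add /zxa 16): {"gxp":49,"s":61,"zxa":16}
After op 7 (remove /s): {"gxp":49,"zxa":16}
After op 8 (replace /gxp 91): {"gxp":91,"zxa":16}
After op 9 (add /lq 12): {"gxp":91,"lq":12,"zxa":16}
After op 10 (add /lq 1): {"gxp":91,"lq":1,"zxa":16}
After op 11 (replace /lq 30): {"gxp":91,"lq":30,"zxa":16}
After op 12 (add /mg 74): {"gxp":91,"lq":30,"mg":74,"zxa":16}
After op 13 (replace /zxa 9): {"gxp":91,"lq":30,"mg":74,"zxa":9}
After op 14 (replace /gxp 24): {"gxp":24,"lq":30,"mg":74,"zxa":9}
Value at /zxa: 9

Answer: 9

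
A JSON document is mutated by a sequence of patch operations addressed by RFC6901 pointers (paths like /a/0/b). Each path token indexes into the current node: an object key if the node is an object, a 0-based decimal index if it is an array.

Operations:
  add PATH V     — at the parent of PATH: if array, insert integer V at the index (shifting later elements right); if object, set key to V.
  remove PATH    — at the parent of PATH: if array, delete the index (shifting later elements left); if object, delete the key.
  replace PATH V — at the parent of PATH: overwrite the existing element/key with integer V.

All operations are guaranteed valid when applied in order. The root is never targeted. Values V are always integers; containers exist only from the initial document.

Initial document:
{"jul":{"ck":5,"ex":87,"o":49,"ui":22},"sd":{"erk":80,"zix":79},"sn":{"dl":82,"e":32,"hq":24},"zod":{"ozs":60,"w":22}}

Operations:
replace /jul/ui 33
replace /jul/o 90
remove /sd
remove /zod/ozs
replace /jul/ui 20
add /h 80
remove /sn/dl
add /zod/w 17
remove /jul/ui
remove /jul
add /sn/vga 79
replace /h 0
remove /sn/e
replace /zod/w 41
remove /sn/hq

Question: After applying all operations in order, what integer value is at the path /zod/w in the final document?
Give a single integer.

After op 1 (replace /jul/ui 33): {"jul":{"ck":5,"ex":87,"o":49,"ui":33},"sd":{"erk":80,"zix":79},"sn":{"dl":82,"e":32,"hq":24},"zod":{"ozs":60,"w":22}}
After op 2 (replace /jul/o 90): {"jul":{"ck":5,"ex":87,"o":90,"ui":33},"sd":{"erk":80,"zix":79},"sn":{"dl":82,"e":32,"hq":24},"zod":{"ozs":60,"w":22}}
After op 3 (remove /sd): {"jul":{"ck":5,"ex":87,"o":90,"ui":33},"sn":{"dl":82,"e":32,"hq":24},"zod":{"ozs":60,"w":22}}
After op 4 (remove /zod/ozs): {"jul":{"ck":5,"ex":87,"o":90,"ui":33},"sn":{"dl":82,"e":32,"hq":24},"zod":{"w":22}}
After op 5 (replace /jul/ui 20): {"jul":{"ck":5,"ex":87,"o":90,"ui":20},"sn":{"dl":82,"e":32,"hq":24},"zod":{"w":22}}
After op 6 (add /h 80): {"h":80,"jul":{"ck":5,"ex":87,"o":90,"ui":20},"sn":{"dl":82,"e":32,"hq":24},"zod":{"w":22}}
After op 7 (remove /sn/dl): {"h":80,"jul":{"ck":5,"ex":87,"o":90,"ui":20},"sn":{"e":32,"hq":24},"zod":{"w":22}}
After op 8 (add /zod/w 17): {"h":80,"jul":{"ck":5,"ex":87,"o":90,"ui":20},"sn":{"e":32,"hq":24},"zod":{"w":17}}
After op 9 (remove /jul/ui): {"h":80,"jul":{"ck":5,"ex":87,"o":90},"sn":{"e":32,"hq":24},"zod":{"w":17}}
After op 10 (remove /jul): {"h":80,"sn":{"e":32,"hq":24},"zod":{"w":17}}
After op 11 (add /sn/vga 79): {"h":80,"sn":{"e":32,"hq":24,"vga":79},"zod":{"w":17}}
After op 12 (replace /h 0): {"h":0,"sn":{"e":32,"hq":24,"vga":79},"zod":{"w":17}}
After op 13 (remove /sn/e): {"h":0,"sn":{"hq":24,"vga":79},"zod":{"w":17}}
After op 14 (replace /zod/w 41): {"h":0,"sn":{"hq":24,"vga":79},"zod":{"w":41}}
After op 15 (remove /sn/hq): {"h":0,"sn":{"vga":79},"zod":{"w":41}}
Value at /zod/w: 41

Answer: 41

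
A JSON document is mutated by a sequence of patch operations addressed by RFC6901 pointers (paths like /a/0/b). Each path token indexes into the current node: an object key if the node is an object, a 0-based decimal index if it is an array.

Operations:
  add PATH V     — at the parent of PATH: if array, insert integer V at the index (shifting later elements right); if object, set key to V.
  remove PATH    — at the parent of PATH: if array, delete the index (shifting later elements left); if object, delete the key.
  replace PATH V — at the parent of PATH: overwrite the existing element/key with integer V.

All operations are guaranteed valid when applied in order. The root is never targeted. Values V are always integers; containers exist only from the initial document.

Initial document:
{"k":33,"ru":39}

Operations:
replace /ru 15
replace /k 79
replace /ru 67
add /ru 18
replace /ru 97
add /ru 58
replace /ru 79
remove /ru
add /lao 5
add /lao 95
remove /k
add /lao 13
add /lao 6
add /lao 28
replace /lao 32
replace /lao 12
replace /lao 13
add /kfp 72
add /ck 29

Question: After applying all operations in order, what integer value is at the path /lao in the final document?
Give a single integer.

After op 1 (replace /ru 15): {"k":33,"ru":15}
After op 2 (replace /k 79): {"k":79,"ru":15}
After op 3 (replace /ru 67): {"k":79,"ru":67}
After op 4 (add /ru 18): {"k":79,"ru":18}
After op 5 (replace /ru 97): {"k":79,"ru":97}
After op 6 (add /ru 58): {"k":79,"ru":58}
After op 7 (replace /ru 79): {"k":79,"ru":79}
After op 8 (remove /ru): {"k":79}
After op 9 (add /lao 5): {"k":79,"lao":5}
After op 10 (add /lao 95): {"k":79,"lao":95}
After op 11 (remove /k): {"lao":95}
After op 12 (add /lao 13): {"lao":13}
After op 13 (add /lao 6): {"lao":6}
After op 14 (add /lao 28): {"lao":28}
After op 15 (replace /lao 32): {"lao":32}
After op 16 (replace /lao 12): {"lao":12}
After op 17 (replace /lao 13): {"lao":13}
After op 18 (add /kfp 72): {"kfp":72,"lao":13}
After op 19 (add /ck 29): {"ck":29,"kfp":72,"lao":13}
Value at /lao: 13

Answer: 13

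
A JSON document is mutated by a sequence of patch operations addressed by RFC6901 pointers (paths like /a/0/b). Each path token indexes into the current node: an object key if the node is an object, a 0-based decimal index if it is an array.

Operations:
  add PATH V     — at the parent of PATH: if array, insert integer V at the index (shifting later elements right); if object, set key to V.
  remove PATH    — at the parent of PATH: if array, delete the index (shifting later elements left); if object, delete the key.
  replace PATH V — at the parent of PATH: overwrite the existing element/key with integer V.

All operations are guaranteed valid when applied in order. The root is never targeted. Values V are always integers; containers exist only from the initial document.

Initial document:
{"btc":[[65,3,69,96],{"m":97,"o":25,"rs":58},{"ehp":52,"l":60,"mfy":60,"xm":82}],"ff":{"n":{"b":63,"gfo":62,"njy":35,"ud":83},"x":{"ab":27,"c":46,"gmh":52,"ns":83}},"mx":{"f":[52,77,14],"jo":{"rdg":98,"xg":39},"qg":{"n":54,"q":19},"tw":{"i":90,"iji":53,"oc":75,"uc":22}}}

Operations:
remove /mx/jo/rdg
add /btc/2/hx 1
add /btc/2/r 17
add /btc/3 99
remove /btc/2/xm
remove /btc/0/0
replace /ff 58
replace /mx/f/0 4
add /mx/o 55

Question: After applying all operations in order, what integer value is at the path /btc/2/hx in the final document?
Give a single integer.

After op 1 (remove /mx/jo/rdg): {"btc":[[65,3,69,96],{"m":97,"o":25,"rs":58},{"ehp":52,"l":60,"mfy":60,"xm":82}],"ff":{"n":{"b":63,"gfo":62,"njy":35,"ud":83},"x":{"ab":27,"c":46,"gmh":52,"ns":83}},"mx":{"f":[52,77,14],"jo":{"xg":39},"qg":{"n":54,"q":19},"tw":{"i":90,"iji":53,"oc":75,"uc":22}}}
After op 2 (add /btc/2/hx 1): {"btc":[[65,3,69,96],{"m":97,"o":25,"rs":58},{"ehp":52,"hx":1,"l":60,"mfy":60,"xm":82}],"ff":{"n":{"b":63,"gfo":62,"njy":35,"ud":83},"x":{"ab":27,"c":46,"gmh":52,"ns":83}},"mx":{"f":[52,77,14],"jo":{"xg":39},"qg":{"n":54,"q":19},"tw":{"i":90,"iji":53,"oc":75,"uc":22}}}
After op 3 (add /btc/2/r 17): {"btc":[[65,3,69,96],{"m":97,"o":25,"rs":58},{"ehp":52,"hx":1,"l":60,"mfy":60,"r":17,"xm":82}],"ff":{"n":{"b":63,"gfo":62,"njy":35,"ud":83},"x":{"ab":27,"c":46,"gmh":52,"ns":83}},"mx":{"f":[52,77,14],"jo":{"xg":39},"qg":{"n":54,"q":19},"tw":{"i":90,"iji":53,"oc":75,"uc":22}}}
After op 4 (add /btc/3 99): {"btc":[[65,3,69,96],{"m":97,"o":25,"rs":58},{"ehp":52,"hx":1,"l":60,"mfy":60,"r":17,"xm":82},99],"ff":{"n":{"b":63,"gfo":62,"njy":35,"ud":83},"x":{"ab":27,"c":46,"gmh":52,"ns":83}},"mx":{"f":[52,77,14],"jo":{"xg":39},"qg":{"n":54,"q":19},"tw":{"i":90,"iji":53,"oc":75,"uc":22}}}
After op 5 (remove /btc/2/xm): {"btc":[[65,3,69,96],{"m":97,"o":25,"rs":58},{"ehp":52,"hx":1,"l":60,"mfy":60,"r":17},99],"ff":{"n":{"b":63,"gfo":62,"njy":35,"ud":83},"x":{"ab":27,"c":46,"gmh":52,"ns":83}},"mx":{"f":[52,77,14],"jo":{"xg":39},"qg":{"n":54,"q":19},"tw":{"i":90,"iji":53,"oc":75,"uc":22}}}
After op 6 (remove /btc/0/0): {"btc":[[3,69,96],{"m":97,"o":25,"rs":58},{"ehp":52,"hx":1,"l":60,"mfy":60,"r":17},99],"ff":{"n":{"b":63,"gfo":62,"njy":35,"ud":83},"x":{"ab":27,"c":46,"gmh":52,"ns":83}},"mx":{"f":[52,77,14],"jo":{"xg":39},"qg":{"n":54,"q":19},"tw":{"i":90,"iji":53,"oc":75,"uc":22}}}
After op 7 (replace /ff 58): {"btc":[[3,69,96],{"m":97,"o":25,"rs":58},{"ehp":52,"hx":1,"l":60,"mfy":60,"r":17},99],"ff":58,"mx":{"f":[52,77,14],"jo":{"xg":39},"qg":{"n":54,"q":19},"tw":{"i":90,"iji":53,"oc":75,"uc":22}}}
After op 8 (replace /mx/f/0 4): {"btc":[[3,69,96],{"m":97,"o":25,"rs":58},{"ehp":52,"hx":1,"l":60,"mfy":60,"r":17},99],"ff":58,"mx":{"f":[4,77,14],"jo":{"xg":39},"qg":{"n":54,"q":19},"tw":{"i":90,"iji":53,"oc":75,"uc":22}}}
After op 9 (add /mx/o 55): {"btc":[[3,69,96],{"m":97,"o":25,"rs":58},{"ehp":52,"hx":1,"l":60,"mfy":60,"r":17},99],"ff":58,"mx":{"f":[4,77,14],"jo":{"xg":39},"o":55,"qg":{"n":54,"q":19},"tw":{"i":90,"iji":53,"oc":75,"uc":22}}}
Value at /btc/2/hx: 1

Answer: 1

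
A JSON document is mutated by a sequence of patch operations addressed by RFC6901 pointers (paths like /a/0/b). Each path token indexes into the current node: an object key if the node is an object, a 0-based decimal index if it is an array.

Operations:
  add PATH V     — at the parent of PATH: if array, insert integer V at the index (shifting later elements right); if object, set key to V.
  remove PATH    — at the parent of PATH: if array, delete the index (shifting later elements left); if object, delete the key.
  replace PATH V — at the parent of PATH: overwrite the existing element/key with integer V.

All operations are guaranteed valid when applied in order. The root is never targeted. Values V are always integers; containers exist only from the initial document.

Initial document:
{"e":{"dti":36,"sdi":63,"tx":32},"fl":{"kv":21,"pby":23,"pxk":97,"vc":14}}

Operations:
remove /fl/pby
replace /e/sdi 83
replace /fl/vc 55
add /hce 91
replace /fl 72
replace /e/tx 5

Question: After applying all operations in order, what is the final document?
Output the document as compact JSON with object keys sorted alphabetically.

After op 1 (remove /fl/pby): {"e":{"dti":36,"sdi":63,"tx":32},"fl":{"kv":21,"pxk":97,"vc":14}}
After op 2 (replace /e/sdi 83): {"e":{"dti":36,"sdi":83,"tx":32},"fl":{"kv":21,"pxk":97,"vc":14}}
After op 3 (replace /fl/vc 55): {"e":{"dti":36,"sdi":83,"tx":32},"fl":{"kv":21,"pxk":97,"vc":55}}
After op 4 (add /hce 91): {"e":{"dti":36,"sdi":83,"tx":32},"fl":{"kv":21,"pxk":97,"vc":55},"hce":91}
After op 5 (replace /fl 72): {"e":{"dti":36,"sdi":83,"tx":32},"fl":72,"hce":91}
After op 6 (replace /e/tx 5): {"e":{"dti":36,"sdi":83,"tx":5},"fl":72,"hce":91}

Answer: {"e":{"dti":36,"sdi":83,"tx":5},"fl":72,"hce":91}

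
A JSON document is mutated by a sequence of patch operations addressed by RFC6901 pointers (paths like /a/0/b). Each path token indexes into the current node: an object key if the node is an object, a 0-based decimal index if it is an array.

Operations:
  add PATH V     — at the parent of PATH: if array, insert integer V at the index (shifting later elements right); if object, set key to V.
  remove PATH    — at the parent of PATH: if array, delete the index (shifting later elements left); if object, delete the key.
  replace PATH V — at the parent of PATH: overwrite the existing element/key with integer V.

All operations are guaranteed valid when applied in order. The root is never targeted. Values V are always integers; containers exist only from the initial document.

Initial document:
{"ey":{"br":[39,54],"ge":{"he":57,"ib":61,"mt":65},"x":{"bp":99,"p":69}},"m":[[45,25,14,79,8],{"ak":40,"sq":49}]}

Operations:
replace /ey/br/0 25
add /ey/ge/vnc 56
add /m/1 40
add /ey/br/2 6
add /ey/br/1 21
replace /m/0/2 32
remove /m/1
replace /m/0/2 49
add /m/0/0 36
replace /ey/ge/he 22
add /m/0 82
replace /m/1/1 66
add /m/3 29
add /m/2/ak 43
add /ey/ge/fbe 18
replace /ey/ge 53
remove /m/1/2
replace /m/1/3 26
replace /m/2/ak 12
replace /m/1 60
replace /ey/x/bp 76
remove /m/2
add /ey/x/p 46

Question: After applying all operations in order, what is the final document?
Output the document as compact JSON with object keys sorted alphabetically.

Answer: {"ey":{"br":[25,21,54,6],"ge":53,"x":{"bp":76,"p":46}},"m":[82,60,29]}

Derivation:
After op 1 (replace /ey/br/0 25): {"ey":{"br":[25,54],"ge":{"he":57,"ib":61,"mt":65},"x":{"bp":99,"p":69}},"m":[[45,25,14,79,8],{"ak":40,"sq":49}]}
After op 2 (add /ey/ge/vnc 56): {"ey":{"br":[25,54],"ge":{"he":57,"ib":61,"mt":65,"vnc":56},"x":{"bp":99,"p":69}},"m":[[45,25,14,79,8],{"ak":40,"sq":49}]}
After op 3 (add /m/1 40): {"ey":{"br":[25,54],"ge":{"he":57,"ib":61,"mt":65,"vnc":56},"x":{"bp":99,"p":69}},"m":[[45,25,14,79,8],40,{"ak":40,"sq":49}]}
After op 4 (add /ey/br/2 6): {"ey":{"br":[25,54,6],"ge":{"he":57,"ib":61,"mt":65,"vnc":56},"x":{"bp":99,"p":69}},"m":[[45,25,14,79,8],40,{"ak":40,"sq":49}]}
After op 5 (add /ey/br/1 21): {"ey":{"br":[25,21,54,6],"ge":{"he":57,"ib":61,"mt":65,"vnc":56},"x":{"bp":99,"p":69}},"m":[[45,25,14,79,8],40,{"ak":40,"sq":49}]}
After op 6 (replace /m/0/2 32): {"ey":{"br":[25,21,54,6],"ge":{"he":57,"ib":61,"mt":65,"vnc":56},"x":{"bp":99,"p":69}},"m":[[45,25,32,79,8],40,{"ak":40,"sq":49}]}
After op 7 (remove /m/1): {"ey":{"br":[25,21,54,6],"ge":{"he":57,"ib":61,"mt":65,"vnc":56},"x":{"bp":99,"p":69}},"m":[[45,25,32,79,8],{"ak":40,"sq":49}]}
After op 8 (replace /m/0/2 49): {"ey":{"br":[25,21,54,6],"ge":{"he":57,"ib":61,"mt":65,"vnc":56},"x":{"bp":99,"p":69}},"m":[[45,25,49,79,8],{"ak":40,"sq":49}]}
After op 9 (add /m/0/0 36): {"ey":{"br":[25,21,54,6],"ge":{"he":57,"ib":61,"mt":65,"vnc":56},"x":{"bp":99,"p":69}},"m":[[36,45,25,49,79,8],{"ak":40,"sq":49}]}
After op 10 (replace /ey/ge/he 22): {"ey":{"br":[25,21,54,6],"ge":{"he":22,"ib":61,"mt":65,"vnc":56},"x":{"bp":99,"p":69}},"m":[[36,45,25,49,79,8],{"ak":40,"sq":49}]}
After op 11 (add /m/0 82): {"ey":{"br":[25,21,54,6],"ge":{"he":22,"ib":61,"mt":65,"vnc":56},"x":{"bp":99,"p":69}},"m":[82,[36,45,25,49,79,8],{"ak":40,"sq":49}]}
After op 12 (replace /m/1/1 66): {"ey":{"br":[25,21,54,6],"ge":{"he":22,"ib":61,"mt":65,"vnc":56},"x":{"bp":99,"p":69}},"m":[82,[36,66,25,49,79,8],{"ak":40,"sq":49}]}
After op 13 (add /m/3 29): {"ey":{"br":[25,21,54,6],"ge":{"he":22,"ib":61,"mt":65,"vnc":56},"x":{"bp":99,"p":69}},"m":[82,[36,66,25,49,79,8],{"ak":40,"sq":49},29]}
After op 14 (add /m/2/ak 43): {"ey":{"br":[25,21,54,6],"ge":{"he":22,"ib":61,"mt":65,"vnc":56},"x":{"bp":99,"p":69}},"m":[82,[36,66,25,49,79,8],{"ak":43,"sq":49},29]}
After op 15 (add /ey/ge/fbe 18): {"ey":{"br":[25,21,54,6],"ge":{"fbe":18,"he":22,"ib":61,"mt":65,"vnc":56},"x":{"bp":99,"p":69}},"m":[82,[36,66,25,49,79,8],{"ak":43,"sq":49},29]}
After op 16 (replace /ey/ge 53): {"ey":{"br":[25,21,54,6],"ge":53,"x":{"bp":99,"p":69}},"m":[82,[36,66,25,49,79,8],{"ak":43,"sq":49},29]}
After op 17 (remove /m/1/2): {"ey":{"br":[25,21,54,6],"ge":53,"x":{"bp":99,"p":69}},"m":[82,[36,66,49,79,8],{"ak":43,"sq":49},29]}
After op 18 (replace /m/1/3 26): {"ey":{"br":[25,21,54,6],"ge":53,"x":{"bp":99,"p":69}},"m":[82,[36,66,49,26,8],{"ak":43,"sq":49},29]}
After op 19 (replace /m/2/ak 12): {"ey":{"br":[25,21,54,6],"ge":53,"x":{"bp":99,"p":69}},"m":[82,[36,66,49,26,8],{"ak":12,"sq":49},29]}
After op 20 (replace /m/1 60): {"ey":{"br":[25,21,54,6],"ge":53,"x":{"bp":99,"p":69}},"m":[82,60,{"ak":12,"sq":49},29]}
After op 21 (replace /ey/x/bp 76): {"ey":{"br":[25,21,54,6],"ge":53,"x":{"bp":76,"p":69}},"m":[82,60,{"ak":12,"sq":49},29]}
After op 22 (remove /m/2): {"ey":{"br":[25,21,54,6],"ge":53,"x":{"bp":76,"p":69}},"m":[82,60,29]}
After op 23 (add /ey/x/p 46): {"ey":{"br":[25,21,54,6],"ge":53,"x":{"bp":76,"p":46}},"m":[82,60,29]}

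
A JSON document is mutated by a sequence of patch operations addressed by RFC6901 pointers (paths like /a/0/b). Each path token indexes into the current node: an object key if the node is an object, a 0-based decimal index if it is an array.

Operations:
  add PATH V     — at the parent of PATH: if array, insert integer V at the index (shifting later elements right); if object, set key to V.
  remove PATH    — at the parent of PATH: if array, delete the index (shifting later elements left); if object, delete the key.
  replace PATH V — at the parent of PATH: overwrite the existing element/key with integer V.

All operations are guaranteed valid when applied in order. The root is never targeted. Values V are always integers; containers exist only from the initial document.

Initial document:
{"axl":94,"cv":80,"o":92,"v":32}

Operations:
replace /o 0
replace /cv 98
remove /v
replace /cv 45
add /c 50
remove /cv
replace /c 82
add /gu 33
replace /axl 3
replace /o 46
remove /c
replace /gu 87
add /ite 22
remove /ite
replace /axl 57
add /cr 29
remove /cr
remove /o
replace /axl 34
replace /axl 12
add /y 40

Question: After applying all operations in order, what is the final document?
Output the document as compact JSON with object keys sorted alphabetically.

Answer: {"axl":12,"gu":87,"y":40}

Derivation:
After op 1 (replace /o 0): {"axl":94,"cv":80,"o":0,"v":32}
After op 2 (replace /cv 98): {"axl":94,"cv":98,"o":0,"v":32}
After op 3 (remove /v): {"axl":94,"cv":98,"o":0}
After op 4 (replace /cv 45): {"axl":94,"cv":45,"o":0}
After op 5 (add /c 50): {"axl":94,"c":50,"cv":45,"o":0}
After op 6 (remove /cv): {"axl":94,"c":50,"o":0}
After op 7 (replace /c 82): {"axl":94,"c":82,"o":0}
After op 8 (add /gu 33): {"axl":94,"c":82,"gu":33,"o":0}
After op 9 (replace /axl 3): {"axl":3,"c":82,"gu":33,"o":0}
After op 10 (replace /o 46): {"axl":3,"c":82,"gu":33,"o":46}
After op 11 (remove /c): {"axl":3,"gu":33,"o":46}
After op 12 (replace /gu 87): {"axl":3,"gu":87,"o":46}
After op 13 (add /ite 22): {"axl":3,"gu":87,"ite":22,"o":46}
After op 14 (remove /ite): {"axl":3,"gu":87,"o":46}
After op 15 (replace /axl 57): {"axl":57,"gu":87,"o":46}
After op 16 (add /cr 29): {"axl":57,"cr":29,"gu":87,"o":46}
After op 17 (remove /cr): {"axl":57,"gu":87,"o":46}
After op 18 (remove /o): {"axl":57,"gu":87}
After op 19 (replace /axl 34): {"axl":34,"gu":87}
After op 20 (replace /axl 12): {"axl":12,"gu":87}
After op 21 (add /y 40): {"axl":12,"gu":87,"y":40}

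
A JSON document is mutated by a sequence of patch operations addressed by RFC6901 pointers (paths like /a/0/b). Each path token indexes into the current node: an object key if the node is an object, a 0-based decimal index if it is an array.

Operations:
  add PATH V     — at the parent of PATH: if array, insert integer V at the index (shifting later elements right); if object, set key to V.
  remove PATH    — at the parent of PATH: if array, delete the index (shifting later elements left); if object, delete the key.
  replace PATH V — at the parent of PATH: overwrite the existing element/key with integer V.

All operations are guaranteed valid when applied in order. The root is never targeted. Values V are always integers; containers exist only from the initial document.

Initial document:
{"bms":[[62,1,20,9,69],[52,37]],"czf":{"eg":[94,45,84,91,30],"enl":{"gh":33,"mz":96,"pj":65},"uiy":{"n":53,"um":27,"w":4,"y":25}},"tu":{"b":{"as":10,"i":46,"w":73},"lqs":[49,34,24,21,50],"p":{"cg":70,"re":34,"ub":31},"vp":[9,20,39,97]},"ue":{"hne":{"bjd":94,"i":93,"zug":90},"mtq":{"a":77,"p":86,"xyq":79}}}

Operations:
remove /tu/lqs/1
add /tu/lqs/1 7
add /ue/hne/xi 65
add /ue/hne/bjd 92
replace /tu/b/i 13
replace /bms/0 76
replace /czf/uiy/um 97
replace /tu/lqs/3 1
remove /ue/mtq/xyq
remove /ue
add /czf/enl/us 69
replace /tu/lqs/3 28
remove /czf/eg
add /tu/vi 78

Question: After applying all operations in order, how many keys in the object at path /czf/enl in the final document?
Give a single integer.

Answer: 4

Derivation:
After op 1 (remove /tu/lqs/1): {"bms":[[62,1,20,9,69],[52,37]],"czf":{"eg":[94,45,84,91,30],"enl":{"gh":33,"mz":96,"pj":65},"uiy":{"n":53,"um":27,"w":4,"y":25}},"tu":{"b":{"as":10,"i":46,"w":73},"lqs":[49,24,21,50],"p":{"cg":70,"re":34,"ub":31},"vp":[9,20,39,97]},"ue":{"hne":{"bjd":94,"i":93,"zug":90},"mtq":{"a":77,"p":86,"xyq":79}}}
After op 2 (add /tu/lqs/1 7): {"bms":[[62,1,20,9,69],[52,37]],"czf":{"eg":[94,45,84,91,30],"enl":{"gh":33,"mz":96,"pj":65},"uiy":{"n":53,"um":27,"w":4,"y":25}},"tu":{"b":{"as":10,"i":46,"w":73},"lqs":[49,7,24,21,50],"p":{"cg":70,"re":34,"ub":31},"vp":[9,20,39,97]},"ue":{"hne":{"bjd":94,"i":93,"zug":90},"mtq":{"a":77,"p":86,"xyq":79}}}
After op 3 (add /ue/hne/xi 65): {"bms":[[62,1,20,9,69],[52,37]],"czf":{"eg":[94,45,84,91,30],"enl":{"gh":33,"mz":96,"pj":65},"uiy":{"n":53,"um":27,"w":4,"y":25}},"tu":{"b":{"as":10,"i":46,"w":73},"lqs":[49,7,24,21,50],"p":{"cg":70,"re":34,"ub":31},"vp":[9,20,39,97]},"ue":{"hne":{"bjd":94,"i":93,"xi":65,"zug":90},"mtq":{"a":77,"p":86,"xyq":79}}}
After op 4 (add /ue/hne/bjd 92): {"bms":[[62,1,20,9,69],[52,37]],"czf":{"eg":[94,45,84,91,30],"enl":{"gh":33,"mz":96,"pj":65},"uiy":{"n":53,"um":27,"w":4,"y":25}},"tu":{"b":{"as":10,"i":46,"w":73},"lqs":[49,7,24,21,50],"p":{"cg":70,"re":34,"ub":31},"vp":[9,20,39,97]},"ue":{"hne":{"bjd":92,"i":93,"xi":65,"zug":90},"mtq":{"a":77,"p":86,"xyq":79}}}
After op 5 (replace /tu/b/i 13): {"bms":[[62,1,20,9,69],[52,37]],"czf":{"eg":[94,45,84,91,30],"enl":{"gh":33,"mz":96,"pj":65},"uiy":{"n":53,"um":27,"w":4,"y":25}},"tu":{"b":{"as":10,"i":13,"w":73},"lqs":[49,7,24,21,50],"p":{"cg":70,"re":34,"ub":31},"vp":[9,20,39,97]},"ue":{"hne":{"bjd":92,"i":93,"xi":65,"zug":90},"mtq":{"a":77,"p":86,"xyq":79}}}
After op 6 (replace /bms/0 76): {"bms":[76,[52,37]],"czf":{"eg":[94,45,84,91,30],"enl":{"gh":33,"mz":96,"pj":65},"uiy":{"n":53,"um":27,"w":4,"y":25}},"tu":{"b":{"as":10,"i":13,"w":73},"lqs":[49,7,24,21,50],"p":{"cg":70,"re":34,"ub":31},"vp":[9,20,39,97]},"ue":{"hne":{"bjd":92,"i":93,"xi":65,"zug":90},"mtq":{"a":77,"p":86,"xyq":79}}}
After op 7 (replace /czf/uiy/um 97): {"bms":[76,[52,37]],"czf":{"eg":[94,45,84,91,30],"enl":{"gh":33,"mz":96,"pj":65},"uiy":{"n":53,"um":97,"w":4,"y":25}},"tu":{"b":{"as":10,"i":13,"w":73},"lqs":[49,7,24,21,50],"p":{"cg":70,"re":34,"ub":31},"vp":[9,20,39,97]},"ue":{"hne":{"bjd":92,"i":93,"xi":65,"zug":90},"mtq":{"a":77,"p":86,"xyq":79}}}
After op 8 (replace /tu/lqs/3 1): {"bms":[76,[52,37]],"czf":{"eg":[94,45,84,91,30],"enl":{"gh":33,"mz":96,"pj":65},"uiy":{"n":53,"um":97,"w":4,"y":25}},"tu":{"b":{"as":10,"i":13,"w":73},"lqs":[49,7,24,1,50],"p":{"cg":70,"re":34,"ub":31},"vp":[9,20,39,97]},"ue":{"hne":{"bjd":92,"i":93,"xi":65,"zug":90},"mtq":{"a":77,"p":86,"xyq":79}}}
After op 9 (remove /ue/mtq/xyq): {"bms":[76,[52,37]],"czf":{"eg":[94,45,84,91,30],"enl":{"gh":33,"mz":96,"pj":65},"uiy":{"n":53,"um":97,"w":4,"y":25}},"tu":{"b":{"as":10,"i":13,"w":73},"lqs":[49,7,24,1,50],"p":{"cg":70,"re":34,"ub":31},"vp":[9,20,39,97]},"ue":{"hne":{"bjd":92,"i":93,"xi":65,"zug":90},"mtq":{"a":77,"p":86}}}
After op 10 (remove /ue): {"bms":[76,[52,37]],"czf":{"eg":[94,45,84,91,30],"enl":{"gh":33,"mz":96,"pj":65},"uiy":{"n":53,"um":97,"w":4,"y":25}},"tu":{"b":{"as":10,"i":13,"w":73},"lqs":[49,7,24,1,50],"p":{"cg":70,"re":34,"ub":31},"vp":[9,20,39,97]}}
After op 11 (add /czf/enl/us 69): {"bms":[76,[52,37]],"czf":{"eg":[94,45,84,91,30],"enl":{"gh":33,"mz":96,"pj":65,"us":69},"uiy":{"n":53,"um":97,"w":4,"y":25}},"tu":{"b":{"as":10,"i":13,"w":73},"lqs":[49,7,24,1,50],"p":{"cg":70,"re":34,"ub":31},"vp":[9,20,39,97]}}
After op 12 (replace /tu/lqs/3 28): {"bms":[76,[52,37]],"czf":{"eg":[94,45,84,91,30],"enl":{"gh":33,"mz":96,"pj":65,"us":69},"uiy":{"n":53,"um":97,"w":4,"y":25}},"tu":{"b":{"as":10,"i":13,"w":73},"lqs":[49,7,24,28,50],"p":{"cg":70,"re":34,"ub":31},"vp":[9,20,39,97]}}
After op 13 (remove /czf/eg): {"bms":[76,[52,37]],"czf":{"enl":{"gh":33,"mz":96,"pj":65,"us":69},"uiy":{"n":53,"um":97,"w":4,"y":25}},"tu":{"b":{"as":10,"i":13,"w":73},"lqs":[49,7,24,28,50],"p":{"cg":70,"re":34,"ub":31},"vp":[9,20,39,97]}}
After op 14 (add /tu/vi 78): {"bms":[76,[52,37]],"czf":{"enl":{"gh":33,"mz":96,"pj":65,"us":69},"uiy":{"n":53,"um":97,"w":4,"y":25}},"tu":{"b":{"as":10,"i":13,"w":73},"lqs":[49,7,24,28,50],"p":{"cg":70,"re":34,"ub":31},"vi":78,"vp":[9,20,39,97]}}
Size at path /czf/enl: 4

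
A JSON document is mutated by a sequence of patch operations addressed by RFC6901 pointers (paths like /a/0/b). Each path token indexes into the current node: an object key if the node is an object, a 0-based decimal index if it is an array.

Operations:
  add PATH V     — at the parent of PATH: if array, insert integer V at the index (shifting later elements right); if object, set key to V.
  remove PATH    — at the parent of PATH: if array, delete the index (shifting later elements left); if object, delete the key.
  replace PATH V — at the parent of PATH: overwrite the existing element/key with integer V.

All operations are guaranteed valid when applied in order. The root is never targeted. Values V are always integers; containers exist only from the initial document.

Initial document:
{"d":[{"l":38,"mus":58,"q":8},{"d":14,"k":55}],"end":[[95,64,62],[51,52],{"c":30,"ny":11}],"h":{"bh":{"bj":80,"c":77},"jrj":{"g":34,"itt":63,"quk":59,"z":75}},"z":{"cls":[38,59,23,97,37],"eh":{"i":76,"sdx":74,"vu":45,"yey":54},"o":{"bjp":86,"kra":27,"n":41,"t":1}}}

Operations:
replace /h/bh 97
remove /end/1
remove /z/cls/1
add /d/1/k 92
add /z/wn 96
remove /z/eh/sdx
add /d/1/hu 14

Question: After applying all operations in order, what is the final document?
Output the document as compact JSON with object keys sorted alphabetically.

After op 1 (replace /h/bh 97): {"d":[{"l":38,"mus":58,"q":8},{"d":14,"k":55}],"end":[[95,64,62],[51,52],{"c":30,"ny":11}],"h":{"bh":97,"jrj":{"g":34,"itt":63,"quk":59,"z":75}},"z":{"cls":[38,59,23,97,37],"eh":{"i":76,"sdx":74,"vu":45,"yey":54},"o":{"bjp":86,"kra":27,"n":41,"t":1}}}
After op 2 (remove /end/1): {"d":[{"l":38,"mus":58,"q":8},{"d":14,"k":55}],"end":[[95,64,62],{"c":30,"ny":11}],"h":{"bh":97,"jrj":{"g":34,"itt":63,"quk":59,"z":75}},"z":{"cls":[38,59,23,97,37],"eh":{"i":76,"sdx":74,"vu":45,"yey":54},"o":{"bjp":86,"kra":27,"n":41,"t":1}}}
After op 3 (remove /z/cls/1): {"d":[{"l":38,"mus":58,"q":8},{"d":14,"k":55}],"end":[[95,64,62],{"c":30,"ny":11}],"h":{"bh":97,"jrj":{"g":34,"itt":63,"quk":59,"z":75}},"z":{"cls":[38,23,97,37],"eh":{"i":76,"sdx":74,"vu":45,"yey":54},"o":{"bjp":86,"kra":27,"n":41,"t":1}}}
After op 4 (add /d/1/k 92): {"d":[{"l":38,"mus":58,"q":8},{"d":14,"k":92}],"end":[[95,64,62],{"c":30,"ny":11}],"h":{"bh":97,"jrj":{"g":34,"itt":63,"quk":59,"z":75}},"z":{"cls":[38,23,97,37],"eh":{"i":76,"sdx":74,"vu":45,"yey":54},"o":{"bjp":86,"kra":27,"n":41,"t":1}}}
After op 5 (add /z/wn 96): {"d":[{"l":38,"mus":58,"q":8},{"d":14,"k":92}],"end":[[95,64,62],{"c":30,"ny":11}],"h":{"bh":97,"jrj":{"g":34,"itt":63,"quk":59,"z":75}},"z":{"cls":[38,23,97,37],"eh":{"i":76,"sdx":74,"vu":45,"yey":54},"o":{"bjp":86,"kra":27,"n":41,"t":1},"wn":96}}
After op 6 (remove /z/eh/sdx): {"d":[{"l":38,"mus":58,"q":8},{"d":14,"k":92}],"end":[[95,64,62],{"c":30,"ny":11}],"h":{"bh":97,"jrj":{"g":34,"itt":63,"quk":59,"z":75}},"z":{"cls":[38,23,97,37],"eh":{"i":76,"vu":45,"yey":54},"o":{"bjp":86,"kra":27,"n":41,"t":1},"wn":96}}
After op 7 (add /d/1/hu 14): {"d":[{"l":38,"mus":58,"q":8},{"d":14,"hu":14,"k":92}],"end":[[95,64,62],{"c":30,"ny":11}],"h":{"bh":97,"jrj":{"g":34,"itt":63,"quk":59,"z":75}},"z":{"cls":[38,23,97,37],"eh":{"i":76,"vu":45,"yey":54},"o":{"bjp":86,"kra":27,"n":41,"t":1},"wn":96}}

Answer: {"d":[{"l":38,"mus":58,"q":8},{"d":14,"hu":14,"k":92}],"end":[[95,64,62],{"c":30,"ny":11}],"h":{"bh":97,"jrj":{"g":34,"itt":63,"quk":59,"z":75}},"z":{"cls":[38,23,97,37],"eh":{"i":76,"vu":45,"yey":54},"o":{"bjp":86,"kra":27,"n":41,"t":1},"wn":96}}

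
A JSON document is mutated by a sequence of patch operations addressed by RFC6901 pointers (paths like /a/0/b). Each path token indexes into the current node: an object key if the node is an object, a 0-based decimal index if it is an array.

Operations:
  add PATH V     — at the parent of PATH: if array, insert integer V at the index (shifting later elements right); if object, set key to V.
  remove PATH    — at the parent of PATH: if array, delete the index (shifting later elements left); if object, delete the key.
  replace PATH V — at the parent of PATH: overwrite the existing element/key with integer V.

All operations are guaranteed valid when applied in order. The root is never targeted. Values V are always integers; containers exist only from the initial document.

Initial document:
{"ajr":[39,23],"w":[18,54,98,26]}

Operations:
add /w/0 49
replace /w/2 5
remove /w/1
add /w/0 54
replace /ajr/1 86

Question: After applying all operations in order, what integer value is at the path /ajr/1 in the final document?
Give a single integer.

Answer: 86

Derivation:
After op 1 (add /w/0 49): {"ajr":[39,23],"w":[49,18,54,98,26]}
After op 2 (replace /w/2 5): {"ajr":[39,23],"w":[49,18,5,98,26]}
After op 3 (remove /w/1): {"ajr":[39,23],"w":[49,5,98,26]}
After op 4 (add /w/0 54): {"ajr":[39,23],"w":[54,49,5,98,26]}
After op 5 (replace /ajr/1 86): {"ajr":[39,86],"w":[54,49,5,98,26]}
Value at /ajr/1: 86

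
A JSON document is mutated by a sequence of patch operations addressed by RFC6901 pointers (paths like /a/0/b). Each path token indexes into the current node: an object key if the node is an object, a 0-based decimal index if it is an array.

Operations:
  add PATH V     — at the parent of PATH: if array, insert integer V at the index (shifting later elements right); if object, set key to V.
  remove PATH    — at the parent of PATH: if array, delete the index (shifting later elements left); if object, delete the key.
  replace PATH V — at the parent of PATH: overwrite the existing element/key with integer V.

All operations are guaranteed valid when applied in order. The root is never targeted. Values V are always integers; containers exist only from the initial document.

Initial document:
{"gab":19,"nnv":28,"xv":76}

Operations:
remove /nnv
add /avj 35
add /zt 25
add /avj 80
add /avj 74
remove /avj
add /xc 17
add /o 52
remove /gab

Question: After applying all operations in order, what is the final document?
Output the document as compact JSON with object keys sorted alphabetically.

After op 1 (remove /nnv): {"gab":19,"xv":76}
After op 2 (add /avj 35): {"avj":35,"gab":19,"xv":76}
After op 3 (add /zt 25): {"avj":35,"gab":19,"xv":76,"zt":25}
After op 4 (add /avj 80): {"avj":80,"gab":19,"xv":76,"zt":25}
After op 5 (add /avj 74): {"avj":74,"gab":19,"xv":76,"zt":25}
After op 6 (remove /avj): {"gab":19,"xv":76,"zt":25}
After op 7 (add /xc 17): {"gab":19,"xc":17,"xv":76,"zt":25}
After op 8 (add /o 52): {"gab":19,"o":52,"xc":17,"xv":76,"zt":25}
After op 9 (remove /gab): {"o":52,"xc":17,"xv":76,"zt":25}

Answer: {"o":52,"xc":17,"xv":76,"zt":25}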